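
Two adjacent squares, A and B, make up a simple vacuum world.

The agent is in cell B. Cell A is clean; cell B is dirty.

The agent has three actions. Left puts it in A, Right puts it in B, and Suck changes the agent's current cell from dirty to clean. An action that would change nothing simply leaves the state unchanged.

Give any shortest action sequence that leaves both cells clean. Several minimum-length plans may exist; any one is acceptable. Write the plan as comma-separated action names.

t=1 Suck ⇒ (B; A:clean, B:clean)
min 1: B is dirty, one Suck

Suck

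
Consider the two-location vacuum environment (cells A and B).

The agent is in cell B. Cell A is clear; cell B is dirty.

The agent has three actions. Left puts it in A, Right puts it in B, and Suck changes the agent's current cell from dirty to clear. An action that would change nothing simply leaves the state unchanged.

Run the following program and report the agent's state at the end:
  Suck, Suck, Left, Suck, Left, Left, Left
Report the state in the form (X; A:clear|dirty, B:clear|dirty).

(A; A:clear, B:clear)

1. Suck → (B; A:clear, B:clear)
2. Suck → (B; A:clear, B:clear)
3. Left → (A; A:clear, B:clear)
4. Suck → (A; A:clear, B:clear)
5. Left → (A; A:clear, B:clear)
6. Left → (A; A:clear, B:clear)
7. Left → (A; A:clear, B:clear)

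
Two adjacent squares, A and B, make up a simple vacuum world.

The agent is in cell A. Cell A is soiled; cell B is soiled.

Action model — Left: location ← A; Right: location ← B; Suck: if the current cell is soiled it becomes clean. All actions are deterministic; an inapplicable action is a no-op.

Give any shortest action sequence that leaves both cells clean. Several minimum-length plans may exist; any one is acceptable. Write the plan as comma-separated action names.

t=1 Suck ⇒ loc=A A=clean B=soiled
t=2 Right ⇒ loc=B A=clean B=soiled
t=3 Suck ⇒ loc=B A=clean B=clean
min 3: Suck A + move + Suck B

Suck, Right, Suck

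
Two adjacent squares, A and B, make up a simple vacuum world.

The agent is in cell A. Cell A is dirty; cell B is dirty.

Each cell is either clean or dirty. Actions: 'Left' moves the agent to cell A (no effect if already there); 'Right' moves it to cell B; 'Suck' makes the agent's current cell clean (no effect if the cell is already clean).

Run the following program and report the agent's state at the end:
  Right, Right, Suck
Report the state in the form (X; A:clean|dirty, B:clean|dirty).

step 1/3 (Right): (B; A:dirty, B:dirty)
step 2/3 (Right): (B; A:dirty, B:dirty)
step 3/3 (Suck): (B; A:dirty, B:clean)

(B; A:dirty, B:clean)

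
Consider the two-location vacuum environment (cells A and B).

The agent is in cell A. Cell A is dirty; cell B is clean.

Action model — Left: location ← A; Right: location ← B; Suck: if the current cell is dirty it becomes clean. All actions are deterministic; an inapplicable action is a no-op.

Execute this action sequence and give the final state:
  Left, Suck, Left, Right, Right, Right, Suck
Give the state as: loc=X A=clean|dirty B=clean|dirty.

1. Left → loc=A A=dirty B=clean
2. Suck → loc=A A=clean B=clean
3. Left → loc=A A=clean B=clean
4. Right → loc=B A=clean B=clean
5. Right → loc=B A=clean B=clean
6. Right → loc=B A=clean B=clean
7. Suck → loc=B A=clean B=clean

loc=B A=clean B=clean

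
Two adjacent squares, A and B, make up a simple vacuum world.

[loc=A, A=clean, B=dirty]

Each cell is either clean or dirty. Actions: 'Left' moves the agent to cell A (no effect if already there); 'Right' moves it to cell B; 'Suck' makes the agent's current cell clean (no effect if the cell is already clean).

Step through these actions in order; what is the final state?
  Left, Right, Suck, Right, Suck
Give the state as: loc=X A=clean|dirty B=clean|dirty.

[1] after Left: loc=A A=clean B=dirty
[2] after Right: loc=B A=clean B=dirty
[3] after Suck: loc=B A=clean B=clean
[4] after Right: loc=B A=clean B=clean
[5] after Suck: loc=B A=clean B=clean

loc=B A=clean B=clean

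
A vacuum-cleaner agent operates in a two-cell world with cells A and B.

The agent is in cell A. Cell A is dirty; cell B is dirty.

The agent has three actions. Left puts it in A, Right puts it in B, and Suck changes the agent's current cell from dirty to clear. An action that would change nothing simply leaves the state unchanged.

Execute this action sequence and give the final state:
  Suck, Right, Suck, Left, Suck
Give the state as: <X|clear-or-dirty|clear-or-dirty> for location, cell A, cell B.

step 1/5 (Suck): <A|clear|dirty>
step 2/5 (Right): <B|clear|dirty>
step 3/5 (Suck): <B|clear|clear>
step 4/5 (Left): <A|clear|clear>
step 5/5 (Suck): <A|clear|clear>

<A|clear|clear>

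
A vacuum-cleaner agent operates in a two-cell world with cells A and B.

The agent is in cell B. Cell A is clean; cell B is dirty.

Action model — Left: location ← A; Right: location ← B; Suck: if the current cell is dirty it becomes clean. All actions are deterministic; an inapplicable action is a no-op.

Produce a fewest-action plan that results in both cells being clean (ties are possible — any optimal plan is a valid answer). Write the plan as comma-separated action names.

Suck

Suck (#1): loc=B A=clean B=clean
min 1: B is dirty, one Suck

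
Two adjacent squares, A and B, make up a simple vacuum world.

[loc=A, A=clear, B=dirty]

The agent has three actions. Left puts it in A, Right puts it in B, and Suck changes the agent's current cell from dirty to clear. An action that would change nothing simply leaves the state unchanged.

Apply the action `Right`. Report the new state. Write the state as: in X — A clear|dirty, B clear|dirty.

start: in A — A clear, B dirty
1) do Right; now in B — A clear, B dirty

in B — A clear, B dirty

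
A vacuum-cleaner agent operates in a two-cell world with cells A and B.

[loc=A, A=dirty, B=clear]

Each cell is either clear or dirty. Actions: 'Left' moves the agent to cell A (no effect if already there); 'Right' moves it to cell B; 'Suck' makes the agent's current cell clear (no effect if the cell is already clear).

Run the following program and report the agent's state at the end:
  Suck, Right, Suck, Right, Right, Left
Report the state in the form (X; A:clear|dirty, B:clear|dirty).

t=1 Suck ⇒ (A; A:clear, B:clear)
t=2 Right ⇒ (B; A:clear, B:clear)
t=3 Suck ⇒ (B; A:clear, B:clear)
t=4 Right ⇒ (B; A:clear, B:clear)
t=5 Right ⇒ (B; A:clear, B:clear)
t=6 Left ⇒ (A; A:clear, B:clear)

(A; A:clear, B:clear)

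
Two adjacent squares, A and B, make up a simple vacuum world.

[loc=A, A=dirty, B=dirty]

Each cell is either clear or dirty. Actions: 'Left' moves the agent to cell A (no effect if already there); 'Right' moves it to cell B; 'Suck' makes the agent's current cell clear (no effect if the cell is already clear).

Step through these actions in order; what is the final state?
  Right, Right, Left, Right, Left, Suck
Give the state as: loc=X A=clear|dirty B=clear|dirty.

step 1/6 (Right): loc=B A=dirty B=dirty
step 2/6 (Right): loc=B A=dirty B=dirty
step 3/6 (Left): loc=A A=dirty B=dirty
step 4/6 (Right): loc=B A=dirty B=dirty
step 5/6 (Left): loc=A A=dirty B=dirty
step 6/6 (Suck): loc=A A=clear B=dirty

loc=A A=clear B=dirty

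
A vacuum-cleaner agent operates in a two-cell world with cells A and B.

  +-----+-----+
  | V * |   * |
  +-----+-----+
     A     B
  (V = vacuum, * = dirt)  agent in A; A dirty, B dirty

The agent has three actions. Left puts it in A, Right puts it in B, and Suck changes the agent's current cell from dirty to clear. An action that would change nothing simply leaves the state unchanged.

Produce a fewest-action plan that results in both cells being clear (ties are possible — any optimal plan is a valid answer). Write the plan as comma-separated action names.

[1] after Suck: in A — A clear, B dirty
[2] after Right: in B — A clear, B dirty
[3] after Suck: in B — A clear, B clear
min 3: Suck A + move + Suck B

Suck, Right, Suck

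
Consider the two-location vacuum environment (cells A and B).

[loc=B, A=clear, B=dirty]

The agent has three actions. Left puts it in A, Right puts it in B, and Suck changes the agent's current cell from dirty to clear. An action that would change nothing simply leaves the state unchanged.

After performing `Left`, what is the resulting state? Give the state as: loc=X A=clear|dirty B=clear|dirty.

loc=A A=clear B=dirty

start: loc=B A=clear B=dirty
1. Left → loc=A A=clear B=dirty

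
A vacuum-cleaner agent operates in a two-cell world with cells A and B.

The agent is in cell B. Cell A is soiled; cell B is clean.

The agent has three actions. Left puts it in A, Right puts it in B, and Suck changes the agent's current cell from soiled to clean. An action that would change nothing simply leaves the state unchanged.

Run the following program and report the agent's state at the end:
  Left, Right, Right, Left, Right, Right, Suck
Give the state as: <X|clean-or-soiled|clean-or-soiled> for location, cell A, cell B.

1. Left → <A|soiled|clean>
2. Right → <B|soiled|clean>
3. Right → <B|soiled|clean>
4. Left → <A|soiled|clean>
5. Right → <B|soiled|clean>
6. Right → <B|soiled|clean>
7. Suck → <B|soiled|clean>

<B|soiled|clean>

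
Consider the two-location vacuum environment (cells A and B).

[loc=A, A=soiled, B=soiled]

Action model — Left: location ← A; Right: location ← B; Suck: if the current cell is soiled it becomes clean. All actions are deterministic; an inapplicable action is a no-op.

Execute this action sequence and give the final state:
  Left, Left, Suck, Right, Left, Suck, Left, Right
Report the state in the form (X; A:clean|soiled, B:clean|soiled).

Left (#1): (A; A:soiled, B:soiled)
Left (#2): (A; A:soiled, B:soiled)
Suck (#3): (A; A:clean, B:soiled)
Right (#4): (B; A:clean, B:soiled)
Left (#5): (A; A:clean, B:soiled)
Suck (#6): (A; A:clean, B:soiled)
Left (#7): (A; A:clean, B:soiled)
Right (#8): (B; A:clean, B:soiled)

(B; A:clean, B:soiled)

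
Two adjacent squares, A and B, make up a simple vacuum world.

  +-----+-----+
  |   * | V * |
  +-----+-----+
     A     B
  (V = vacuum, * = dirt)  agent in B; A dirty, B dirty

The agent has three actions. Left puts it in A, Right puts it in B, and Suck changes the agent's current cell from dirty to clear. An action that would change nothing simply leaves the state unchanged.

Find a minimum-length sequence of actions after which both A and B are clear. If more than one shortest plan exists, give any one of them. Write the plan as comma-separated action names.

Suck (#1): (B; A:dirty, B:clear)
Left (#2): (A; A:dirty, B:clear)
Suck (#3): (A; A:clear, B:clear)
min 3: Suck B + move + Suck A

Suck, Left, Suck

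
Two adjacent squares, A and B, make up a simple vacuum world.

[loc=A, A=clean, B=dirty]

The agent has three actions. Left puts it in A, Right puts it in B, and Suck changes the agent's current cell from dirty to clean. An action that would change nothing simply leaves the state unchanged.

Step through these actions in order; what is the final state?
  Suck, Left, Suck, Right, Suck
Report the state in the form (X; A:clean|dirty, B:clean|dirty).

[1] after Suck: (A; A:clean, B:dirty)
[2] after Left: (A; A:clean, B:dirty)
[3] after Suck: (A; A:clean, B:dirty)
[4] after Right: (B; A:clean, B:dirty)
[5] after Suck: (B; A:clean, B:clean)

(B; A:clean, B:clean)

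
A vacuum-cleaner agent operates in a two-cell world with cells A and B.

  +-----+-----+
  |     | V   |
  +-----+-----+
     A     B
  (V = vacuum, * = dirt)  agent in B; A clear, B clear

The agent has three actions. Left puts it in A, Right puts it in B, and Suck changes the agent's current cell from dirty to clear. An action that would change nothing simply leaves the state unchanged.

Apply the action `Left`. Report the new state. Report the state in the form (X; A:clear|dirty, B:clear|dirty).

(A; A:clear, B:clear)

start: (B; A:clear, B:clear)
1. Left → (A; A:clear, B:clear)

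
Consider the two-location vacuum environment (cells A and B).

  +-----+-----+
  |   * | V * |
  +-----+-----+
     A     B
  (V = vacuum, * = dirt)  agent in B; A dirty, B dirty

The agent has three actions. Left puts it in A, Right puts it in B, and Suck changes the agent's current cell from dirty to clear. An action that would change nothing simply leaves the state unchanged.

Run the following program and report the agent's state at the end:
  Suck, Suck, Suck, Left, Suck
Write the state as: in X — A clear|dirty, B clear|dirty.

in A — A clear, B clear

Suck (#1): in B — A dirty, B clear
Suck (#2): in B — A dirty, B clear
Suck (#3): in B — A dirty, B clear
Left (#4): in A — A dirty, B clear
Suck (#5): in A — A clear, B clear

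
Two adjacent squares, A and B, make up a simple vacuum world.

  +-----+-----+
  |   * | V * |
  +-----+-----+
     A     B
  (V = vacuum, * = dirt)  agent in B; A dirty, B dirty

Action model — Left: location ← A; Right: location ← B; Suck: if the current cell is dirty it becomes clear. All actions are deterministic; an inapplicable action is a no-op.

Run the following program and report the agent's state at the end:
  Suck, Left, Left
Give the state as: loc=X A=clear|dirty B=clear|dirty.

t=1 Suck ⇒ loc=B A=dirty B=clear
t=2 Left ⇒ loc=A A=dirty B=clear
t=3 Left ⇒ loc=A A=dirty B=clear

loc=A A=dirty B=clear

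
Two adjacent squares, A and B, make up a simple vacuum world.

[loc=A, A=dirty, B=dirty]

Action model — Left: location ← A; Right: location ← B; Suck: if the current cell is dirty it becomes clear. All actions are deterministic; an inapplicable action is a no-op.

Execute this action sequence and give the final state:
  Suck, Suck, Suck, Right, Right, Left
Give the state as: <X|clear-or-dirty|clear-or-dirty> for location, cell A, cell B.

1. Suck → <A|clear|dirty>
2. Suck → <A|clear|dirty>
3. Suck → <A|clear|dirty>
4. Right → <B|clear|dirty>
5. Right → <B|clear|dirty>
6. Left → <A|clear|dirty>

<A|clear|dirty>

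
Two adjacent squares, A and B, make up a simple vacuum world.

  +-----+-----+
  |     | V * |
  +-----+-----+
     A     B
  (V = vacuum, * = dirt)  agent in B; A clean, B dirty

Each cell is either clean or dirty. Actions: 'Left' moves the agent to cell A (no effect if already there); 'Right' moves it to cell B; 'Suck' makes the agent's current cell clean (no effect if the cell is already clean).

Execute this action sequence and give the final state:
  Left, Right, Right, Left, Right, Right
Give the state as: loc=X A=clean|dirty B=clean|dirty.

loc=B A=clean B=dirty

Left (#1): loc=A A=clean B=dirty
Right (#2): loc=B A=clean B=dirty
Right (#3): loc=B A=clean B=dirty
Left (#4): loc=A A=clean B=dirty
Right (#5): loc=B A=clean B=dirty
Right (#6): loc=B A=clean B=dirty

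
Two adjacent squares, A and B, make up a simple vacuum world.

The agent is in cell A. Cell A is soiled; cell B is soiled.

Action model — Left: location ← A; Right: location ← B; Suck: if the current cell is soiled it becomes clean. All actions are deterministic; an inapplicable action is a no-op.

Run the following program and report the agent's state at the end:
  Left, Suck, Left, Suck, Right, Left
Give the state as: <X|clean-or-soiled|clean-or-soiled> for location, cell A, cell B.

step 1/6 (Left): <A|soiled|soiled>
step 2/6 (Suck): <A|clean|soiled>
step 3/6 (Left): <A|clean|soiled>
step 4/6 (Suck): <A|clean|soiled>
step 5/6 (Right): <B|clean|soiled>
step 6/6 (Left): <A|clean|soiled>

<A|clean|soiled>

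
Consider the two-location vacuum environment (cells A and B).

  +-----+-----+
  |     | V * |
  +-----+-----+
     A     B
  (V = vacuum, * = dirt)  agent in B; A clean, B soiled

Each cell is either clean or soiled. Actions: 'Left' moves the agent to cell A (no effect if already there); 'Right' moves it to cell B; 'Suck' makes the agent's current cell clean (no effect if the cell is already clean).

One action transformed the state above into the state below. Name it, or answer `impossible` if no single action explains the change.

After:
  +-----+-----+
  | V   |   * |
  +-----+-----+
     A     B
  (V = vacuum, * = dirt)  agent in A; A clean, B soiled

Left

try  Left: in A — A clean, B soiled  ← match
try Right: in B — A clean, B soiled
try  Suck: in B — A clean, B clean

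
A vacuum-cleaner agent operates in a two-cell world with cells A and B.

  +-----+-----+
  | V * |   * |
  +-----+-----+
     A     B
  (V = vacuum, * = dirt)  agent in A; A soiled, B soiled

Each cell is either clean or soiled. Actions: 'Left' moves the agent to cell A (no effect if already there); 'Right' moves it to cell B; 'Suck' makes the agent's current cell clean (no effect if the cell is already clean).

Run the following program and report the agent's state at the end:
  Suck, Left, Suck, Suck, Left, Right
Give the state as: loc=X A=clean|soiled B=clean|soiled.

step 1/6 (Suck): loc=A A=clean B=soiled
step 2/6 (Left): loc=A A=clean B=soiled
step 3/6 (Suck): loc=A A=clean B=soiled
step 4/6 (Suck): loc=A A=clean B=soiled
step 5/6 (Left): loc=A A=clean B=soiled
step 6/6 (Right): loc=B A=clean B=soiled

loc=B A=clean B=soiled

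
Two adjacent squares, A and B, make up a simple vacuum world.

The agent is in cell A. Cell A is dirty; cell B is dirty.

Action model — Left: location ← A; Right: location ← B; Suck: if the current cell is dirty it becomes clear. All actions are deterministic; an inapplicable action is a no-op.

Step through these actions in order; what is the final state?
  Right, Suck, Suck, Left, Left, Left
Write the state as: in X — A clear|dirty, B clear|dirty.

1. Right → in B — A dirty, B dirty
2. Suck → in B — A dirty, B clear
3. Suck → in B — A dirty, B clear
4. Left → in A — A dirty, B clear
5. Left → in A — A dirty, B clear
6. Left → in A — A dirty, B clear

in A — A dirty, B clear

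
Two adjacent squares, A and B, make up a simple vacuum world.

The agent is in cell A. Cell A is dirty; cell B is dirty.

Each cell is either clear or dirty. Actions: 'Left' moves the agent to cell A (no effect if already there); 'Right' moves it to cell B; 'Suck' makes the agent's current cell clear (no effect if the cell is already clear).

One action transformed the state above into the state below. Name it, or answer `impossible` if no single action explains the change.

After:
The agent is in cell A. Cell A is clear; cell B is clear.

impossible

try  Left: in A — A dirty, B dirty
try Right: in B — A dirty, B dirty
try  Suck: in A — A clear, B dirty
no single action produces the after-state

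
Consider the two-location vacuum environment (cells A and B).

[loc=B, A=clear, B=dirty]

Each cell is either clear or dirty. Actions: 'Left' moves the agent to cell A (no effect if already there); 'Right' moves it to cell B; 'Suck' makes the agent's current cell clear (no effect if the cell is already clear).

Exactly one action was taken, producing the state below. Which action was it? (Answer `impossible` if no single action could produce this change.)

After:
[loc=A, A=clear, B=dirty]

Left

try  Left: <A|clear|dirty>  ← match
try Right: <B|clear|dirty>
try  Suck: <B|clear|clear>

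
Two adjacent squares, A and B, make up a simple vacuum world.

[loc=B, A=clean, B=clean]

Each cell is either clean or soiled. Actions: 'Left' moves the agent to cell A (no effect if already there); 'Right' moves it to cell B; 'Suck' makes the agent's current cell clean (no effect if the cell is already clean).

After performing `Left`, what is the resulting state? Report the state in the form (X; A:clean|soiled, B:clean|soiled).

start: (B; A:clean, B:clean)
1. Left → (A; A:clean, B:clean)

(A; A:clean, B:clean)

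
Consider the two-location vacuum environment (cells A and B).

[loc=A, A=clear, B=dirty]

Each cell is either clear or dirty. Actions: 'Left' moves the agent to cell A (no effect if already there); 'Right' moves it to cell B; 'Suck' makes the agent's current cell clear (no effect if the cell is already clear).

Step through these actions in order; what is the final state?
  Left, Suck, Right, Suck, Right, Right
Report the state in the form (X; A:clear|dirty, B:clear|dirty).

(B; A:clear, B:clear)

step 1/6 (Left): (A; A:clear, B:dirty)
step 2/6 (Suck): (A; A:clear, B:dirty)
step 3/6 (Right): (B; A:clear, B:dirty)
step 4/6 (Suck): (B; A:clear, B:clear)
step 5/6 (Right): (B; A:clear, B:clear)
step 6/6 (Right): (B; A:clear, B:clear)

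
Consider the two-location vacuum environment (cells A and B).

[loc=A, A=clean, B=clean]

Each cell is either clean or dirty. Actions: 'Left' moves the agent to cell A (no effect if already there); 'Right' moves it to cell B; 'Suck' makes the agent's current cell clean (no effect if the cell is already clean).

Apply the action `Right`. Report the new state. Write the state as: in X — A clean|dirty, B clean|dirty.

start: in A — A clean, B clean
step 1/1 (Right): in B — A clean, B clean

in B — A clean, B clean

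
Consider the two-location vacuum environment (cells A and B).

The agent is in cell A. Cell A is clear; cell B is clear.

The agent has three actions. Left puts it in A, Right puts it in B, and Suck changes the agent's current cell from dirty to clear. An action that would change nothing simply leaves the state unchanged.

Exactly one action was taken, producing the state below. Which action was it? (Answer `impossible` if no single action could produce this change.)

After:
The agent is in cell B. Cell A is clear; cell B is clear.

Right

try  Left: loc=A A=clear B=clear
try Right: loc=B A=clear B=clear  ← match
try  Suck: loc=A A=clear B=clear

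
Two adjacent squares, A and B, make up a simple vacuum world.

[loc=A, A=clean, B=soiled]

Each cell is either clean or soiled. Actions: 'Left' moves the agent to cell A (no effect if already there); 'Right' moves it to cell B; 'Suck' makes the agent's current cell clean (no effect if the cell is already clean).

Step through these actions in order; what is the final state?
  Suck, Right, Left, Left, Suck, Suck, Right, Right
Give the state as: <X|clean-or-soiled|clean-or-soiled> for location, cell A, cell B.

<B|clean|soiled>

1) do Suck; now <A|clean|soiled>
2) do Right; now <B|clean|soiled>
3) do Left; now <A|clean|soiled>
4) do Left; now <A|clean|soiled>
5) do Suck; now <A|clean|soiled>
6) do Suck; now <A|clean|soiled>
7) do Right; now <B|clean|soiled>
8) do Right; now <B|clean|soiled>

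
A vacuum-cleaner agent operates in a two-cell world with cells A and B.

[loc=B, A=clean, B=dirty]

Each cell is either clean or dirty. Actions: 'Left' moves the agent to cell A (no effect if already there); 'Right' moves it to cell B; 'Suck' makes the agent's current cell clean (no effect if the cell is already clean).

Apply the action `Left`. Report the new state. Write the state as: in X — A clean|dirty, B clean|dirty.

in A — A clean, B dirty

start: in B — A clean, B dirty
Left (#1): in A — A clean, B dirty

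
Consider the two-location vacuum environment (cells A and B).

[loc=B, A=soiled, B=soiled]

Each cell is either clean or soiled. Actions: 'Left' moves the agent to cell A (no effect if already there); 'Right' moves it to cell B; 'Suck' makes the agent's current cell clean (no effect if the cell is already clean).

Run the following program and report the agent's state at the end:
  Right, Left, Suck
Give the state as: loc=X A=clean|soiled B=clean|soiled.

loc=A A=clean B=soiled

1) do Right; now loc=B A=soiled B=soiled
2) do Left; now loc=A A=soiled B=soiled
3) do Suck; now loc=A A=clean B=soiled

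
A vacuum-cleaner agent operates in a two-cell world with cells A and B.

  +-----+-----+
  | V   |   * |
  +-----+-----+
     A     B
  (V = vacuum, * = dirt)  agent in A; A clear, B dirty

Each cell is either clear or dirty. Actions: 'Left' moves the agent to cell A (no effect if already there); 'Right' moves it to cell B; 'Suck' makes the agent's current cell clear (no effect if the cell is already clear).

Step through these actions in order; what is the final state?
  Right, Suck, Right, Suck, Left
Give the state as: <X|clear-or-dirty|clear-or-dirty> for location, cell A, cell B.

1. Right → <B|clear|dirty>
2. Suck → <B|clear|clear>
3. Right → <B|clear|clear>
4. Suck → <B|clear|clear>
5. Left → <A|clear|clear>

<A|clear|clear>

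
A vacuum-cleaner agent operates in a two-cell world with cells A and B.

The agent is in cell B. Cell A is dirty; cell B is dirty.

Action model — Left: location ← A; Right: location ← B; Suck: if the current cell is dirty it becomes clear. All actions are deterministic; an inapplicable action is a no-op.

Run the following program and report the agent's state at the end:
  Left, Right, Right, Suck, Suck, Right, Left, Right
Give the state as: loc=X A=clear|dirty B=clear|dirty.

loc=B A=dirty B=clear

1. Left → loc=A A=dirty B=dirty
2. Right → loc=B A=dirty B=dirty
3. Right → loc=B A=dirty B=dirty
4. Suck → loc=B A=dirty B=clear
5. Suck → loc=B A=dirty B=clear
6. Right → loc=B A=dirty B=clear
7. Left → loc=A A=dirty B=clear
8. Right → loc=B A=dirty B=clear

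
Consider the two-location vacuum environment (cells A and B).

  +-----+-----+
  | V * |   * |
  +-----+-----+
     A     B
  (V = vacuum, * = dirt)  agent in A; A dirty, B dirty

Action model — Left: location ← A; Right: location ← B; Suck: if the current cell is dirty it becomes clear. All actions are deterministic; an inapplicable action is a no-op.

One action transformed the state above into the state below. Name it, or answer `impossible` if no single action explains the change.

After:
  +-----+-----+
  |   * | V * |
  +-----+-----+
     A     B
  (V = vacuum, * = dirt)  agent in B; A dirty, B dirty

try  Left: in A — A dirty, B dirty
try Right: in B — A dirty, B dirty  ← match
try  Suck: in A — A clear, B dirty

Right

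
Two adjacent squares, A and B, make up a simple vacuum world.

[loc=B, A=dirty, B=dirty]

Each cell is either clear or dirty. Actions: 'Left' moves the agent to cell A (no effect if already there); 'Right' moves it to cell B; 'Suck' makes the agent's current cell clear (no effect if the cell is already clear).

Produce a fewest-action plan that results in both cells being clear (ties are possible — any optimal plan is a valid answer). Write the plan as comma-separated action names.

Suck, Left, Suck

t=1 Suck ⇒ loc=B A=dirty B=clear
t=2 Left ⇒ loc=A A=dirty B=clear
t=3 Suck ⇒ loc=A A=clear B=clear
min 3: Suck B + move + Suck A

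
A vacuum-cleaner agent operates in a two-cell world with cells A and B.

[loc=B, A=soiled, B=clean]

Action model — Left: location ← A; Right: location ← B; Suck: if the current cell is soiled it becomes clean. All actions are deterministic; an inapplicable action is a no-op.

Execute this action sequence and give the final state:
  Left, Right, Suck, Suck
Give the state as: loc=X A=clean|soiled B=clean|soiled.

1. Left → loc=A A=soiled B=clean
2. Right → loc=B A=soiled B=clean
3. Suck → loc=B A=soiled B=clean
4. Suck → loc=B A=soiled B=clean

loc=B A=soiled B=clean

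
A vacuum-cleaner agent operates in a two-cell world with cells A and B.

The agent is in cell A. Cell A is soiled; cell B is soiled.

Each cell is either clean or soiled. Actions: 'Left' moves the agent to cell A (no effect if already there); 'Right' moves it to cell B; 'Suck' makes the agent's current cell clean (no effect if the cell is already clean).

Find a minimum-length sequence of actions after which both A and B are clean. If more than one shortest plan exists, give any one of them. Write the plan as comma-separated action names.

Suck, Right, Suck

1. Suck → (A; A:clean, B:soiled)
2. Right → (B; A:clean, B:soiled)
3. Suck → (B; A:clean, B:clean)
min 3: Suck A + move + Suck B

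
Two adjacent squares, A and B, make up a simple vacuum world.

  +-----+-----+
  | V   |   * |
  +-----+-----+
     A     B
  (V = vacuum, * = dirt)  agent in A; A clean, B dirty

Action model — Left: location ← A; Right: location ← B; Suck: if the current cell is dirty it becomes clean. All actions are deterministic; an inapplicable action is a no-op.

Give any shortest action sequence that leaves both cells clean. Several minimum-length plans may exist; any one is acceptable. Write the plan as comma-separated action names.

Right, Suck

[1] after Right: in B — A clean, B dirty
[2] after Suck: in B — A clean, B clean
min 2: go B then Suck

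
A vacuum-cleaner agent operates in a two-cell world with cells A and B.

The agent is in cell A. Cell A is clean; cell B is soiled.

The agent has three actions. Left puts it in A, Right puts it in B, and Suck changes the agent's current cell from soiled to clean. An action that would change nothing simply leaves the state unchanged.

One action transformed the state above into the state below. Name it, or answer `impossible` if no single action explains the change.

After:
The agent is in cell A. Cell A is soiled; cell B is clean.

try  Left: in A — A clean, B soiled
try Right: in B — A clean, B soiled
try  Suck: in A — A clean, B soiled
no single action produces the after-state

impossible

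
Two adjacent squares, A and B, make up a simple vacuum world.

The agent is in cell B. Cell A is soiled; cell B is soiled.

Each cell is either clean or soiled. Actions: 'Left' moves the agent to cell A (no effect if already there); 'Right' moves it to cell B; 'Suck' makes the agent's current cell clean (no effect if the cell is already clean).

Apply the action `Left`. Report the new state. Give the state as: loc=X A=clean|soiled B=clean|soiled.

start: loc=B A=soiled B=soiled
1. Left → loc=A A=soiled B=soiled

loc=A A=soiled B=soiled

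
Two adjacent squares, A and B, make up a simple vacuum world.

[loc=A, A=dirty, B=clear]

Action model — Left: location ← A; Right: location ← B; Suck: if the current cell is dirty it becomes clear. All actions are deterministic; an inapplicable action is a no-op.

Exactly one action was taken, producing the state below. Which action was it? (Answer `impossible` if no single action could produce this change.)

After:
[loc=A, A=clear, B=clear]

Suck

try  Left: in A — A dirty, B clear
try Right: in B — A dirty, B clear
try  Suck: in A — A clear, B clear  ← match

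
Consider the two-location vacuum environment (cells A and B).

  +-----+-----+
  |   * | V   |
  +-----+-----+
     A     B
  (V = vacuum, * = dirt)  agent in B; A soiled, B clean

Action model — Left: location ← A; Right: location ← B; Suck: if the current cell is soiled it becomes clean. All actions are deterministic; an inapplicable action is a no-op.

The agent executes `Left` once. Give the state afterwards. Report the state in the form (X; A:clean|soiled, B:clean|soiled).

start: (B; A:soiled, B:clean)
[1] after Left: (A; A:soiled, B:clean)

(A; A:soiled, B:clean)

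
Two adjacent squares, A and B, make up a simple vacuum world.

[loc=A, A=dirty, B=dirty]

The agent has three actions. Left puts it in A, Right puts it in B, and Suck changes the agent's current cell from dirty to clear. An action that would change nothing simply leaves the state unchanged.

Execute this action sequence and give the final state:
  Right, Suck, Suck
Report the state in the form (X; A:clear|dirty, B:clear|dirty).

(B; A:dirty, B:clear)

step 1/3 (Right): (B; A:dirty, B:dirty)
step 2/3 (Suck): (B; A:dirty, B:clear)
step 3/3 (Suck): (B; A:dirty, B:clear)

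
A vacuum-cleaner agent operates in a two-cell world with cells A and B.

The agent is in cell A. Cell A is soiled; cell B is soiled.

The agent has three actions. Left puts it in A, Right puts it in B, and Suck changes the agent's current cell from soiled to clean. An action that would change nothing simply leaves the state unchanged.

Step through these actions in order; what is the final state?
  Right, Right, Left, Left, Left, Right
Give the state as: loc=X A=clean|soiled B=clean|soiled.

step 1/6 (Right): loc=B A=soiled B=soiled
step 2/6 (Right): loc=B A=soiled B=soiled
step 3/6 (Left): loc=A A=soiled B=soiled
step 4/6 (Left): loc=A A=soiled B=soiled
step 5/6 (Left): loc=A A=soiled B=soiled
step 6/6 (Right): loc=B A=soiled B=soiled

loc=B A=soiled B=soiled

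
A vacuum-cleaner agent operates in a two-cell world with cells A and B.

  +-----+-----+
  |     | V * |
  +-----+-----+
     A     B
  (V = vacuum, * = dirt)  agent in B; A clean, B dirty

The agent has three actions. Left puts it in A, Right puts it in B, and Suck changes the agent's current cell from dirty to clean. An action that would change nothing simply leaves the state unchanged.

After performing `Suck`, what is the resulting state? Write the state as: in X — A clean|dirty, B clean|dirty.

in B — A clean, B clean

start: in B — A clean, B dirty
[1] after Suck: in B — A clean, B clean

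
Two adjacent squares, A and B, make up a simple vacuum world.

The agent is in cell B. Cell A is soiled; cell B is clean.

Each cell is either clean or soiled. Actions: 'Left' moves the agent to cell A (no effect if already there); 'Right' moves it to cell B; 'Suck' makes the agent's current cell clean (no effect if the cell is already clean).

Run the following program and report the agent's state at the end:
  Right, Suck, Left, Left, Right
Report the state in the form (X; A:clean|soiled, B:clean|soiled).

(B; A:soiled, B:clean)

Right (#1): (B; A:soiled, B:clean)
Suck (#2): (B; A:soiled, B:clean)
Left (#3): (A; A:soiled, B:clean)
Left (#4): (A; A:soiled, B:clean)
Right (#5): (B; A:soiled, B:clean)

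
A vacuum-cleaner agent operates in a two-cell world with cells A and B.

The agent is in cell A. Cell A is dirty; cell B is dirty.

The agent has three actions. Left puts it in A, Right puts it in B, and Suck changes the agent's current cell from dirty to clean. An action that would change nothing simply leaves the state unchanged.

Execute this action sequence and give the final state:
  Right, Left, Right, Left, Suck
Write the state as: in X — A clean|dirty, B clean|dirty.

[1] after Right: in B — A dirty, B dirty
[2] after Left: in A — A dirty, B dirty
[3] after Right: in B — A dirty, B dirty
[4] after Left: in A — A dirty, B dirty
[5] after Suck: in A — A clean, B dirty

in A — A clean, B dirty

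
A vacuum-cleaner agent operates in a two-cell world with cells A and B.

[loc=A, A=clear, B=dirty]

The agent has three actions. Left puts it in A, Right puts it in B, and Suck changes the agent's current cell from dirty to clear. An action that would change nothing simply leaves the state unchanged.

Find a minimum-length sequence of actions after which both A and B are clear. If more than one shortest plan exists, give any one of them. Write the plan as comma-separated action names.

Right, Suck

step 1/2 (Right): loc=B A=clear B=dirty
step 2/2 (Suck): loc=B A=clear B=clear
min 2: go B then Suck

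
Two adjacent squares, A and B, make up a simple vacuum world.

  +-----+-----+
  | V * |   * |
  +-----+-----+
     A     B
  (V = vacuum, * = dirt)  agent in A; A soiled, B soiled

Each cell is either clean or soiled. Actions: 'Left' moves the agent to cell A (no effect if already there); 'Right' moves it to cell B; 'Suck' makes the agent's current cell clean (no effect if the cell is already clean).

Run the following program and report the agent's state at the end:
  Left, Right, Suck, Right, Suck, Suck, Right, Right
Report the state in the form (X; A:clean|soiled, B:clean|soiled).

(B; A:soiled, B:clean)

Left (#1): (A; A:soiled, B:soiled)
Right (#2): (B; A:soiled, B:soiled)
Suck (#3): (B; A:soiled, B:clean)
Right (#4): (B; A:soiled, B:clean)
Suck (#5): (B; A:soiled, B:clean)
Suck (#6): (B; A:soiled, B:clean)
Right (#7): (B; A:soiled, B:clean)
Right (#8): (B; A:soiled, B:clean)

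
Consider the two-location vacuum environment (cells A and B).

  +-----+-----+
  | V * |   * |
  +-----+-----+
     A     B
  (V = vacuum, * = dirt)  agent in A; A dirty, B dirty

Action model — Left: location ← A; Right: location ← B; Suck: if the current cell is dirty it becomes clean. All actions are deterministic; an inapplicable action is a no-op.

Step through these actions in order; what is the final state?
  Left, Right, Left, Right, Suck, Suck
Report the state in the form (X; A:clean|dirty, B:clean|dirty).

(B; A:dirty, B:clean)

t=1 Left ⇒ (A; A:dirty, B:dirty)
t=2 Right ⇒ (B; A:dirty, B:dirty)
t=3 Left ⇒ (A; A:dirty, B:dirty)
t=4 Right ⇒ (B; A:dirty, B:dirty)
t=5 Suck ⇒ (B; A:dirty, B:clean)
t=6 Suck ⇒ (B; A:dirty, B:clean)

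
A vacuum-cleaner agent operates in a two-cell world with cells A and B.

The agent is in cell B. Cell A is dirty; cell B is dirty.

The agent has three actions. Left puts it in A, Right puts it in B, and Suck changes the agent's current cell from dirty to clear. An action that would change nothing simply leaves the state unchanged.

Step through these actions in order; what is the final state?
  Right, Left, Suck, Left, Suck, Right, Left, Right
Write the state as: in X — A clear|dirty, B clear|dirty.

Right (#1): in B — A dirty, B dirty
Left (#2): in A — A dirty, B dirty
Suck (#3): in A — A clear, B dirty
Left (#4): in A — A clear, B dirty
Suck (#5): in A — A clear, B dirty
Right (#6): in B — A clear, B dirty
Left (#7): in A — A clear, B dirty
Right (#8): in B — A clear, B dirty

in B — A clear, B dirty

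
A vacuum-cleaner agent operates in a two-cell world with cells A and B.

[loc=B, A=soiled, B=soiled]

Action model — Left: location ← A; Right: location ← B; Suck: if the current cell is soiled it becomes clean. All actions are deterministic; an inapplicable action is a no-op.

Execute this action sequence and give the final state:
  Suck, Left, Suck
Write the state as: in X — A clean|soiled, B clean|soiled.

[1] after Suck: in B — A soiled, B clean
[2] after Left: in A — A soiled, B clean
[3] after Suck: in A — A clean, B clean

in A — A clean, B clean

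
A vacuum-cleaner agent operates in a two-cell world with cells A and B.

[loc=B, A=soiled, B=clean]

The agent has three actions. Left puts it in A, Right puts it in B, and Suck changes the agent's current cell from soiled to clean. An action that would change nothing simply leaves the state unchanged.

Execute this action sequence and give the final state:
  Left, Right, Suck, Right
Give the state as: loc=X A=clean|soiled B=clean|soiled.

loc=B A=soiled B=clean

[1] after Left: loc=A A=soiled B=clean
[2] after Right: loc=B A=soiled B=clean
[3] after Suck: loc=B A=soiled B=clean
[4] after Right: loc=B A=soiled B=clean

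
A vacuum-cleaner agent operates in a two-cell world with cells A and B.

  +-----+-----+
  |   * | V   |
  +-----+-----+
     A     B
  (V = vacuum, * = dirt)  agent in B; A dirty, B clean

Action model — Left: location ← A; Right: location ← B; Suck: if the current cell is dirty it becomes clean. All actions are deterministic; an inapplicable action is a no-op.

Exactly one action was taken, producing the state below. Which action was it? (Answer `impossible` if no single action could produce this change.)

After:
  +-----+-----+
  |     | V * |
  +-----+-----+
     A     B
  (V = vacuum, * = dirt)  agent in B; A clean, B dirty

impossible

try  Left: (A; A:dirty, B:clean)
try Right: (B; A:dirty, B:clean)
try  Suck: (B; A:dirty, B:clean)
no single action produces the after-state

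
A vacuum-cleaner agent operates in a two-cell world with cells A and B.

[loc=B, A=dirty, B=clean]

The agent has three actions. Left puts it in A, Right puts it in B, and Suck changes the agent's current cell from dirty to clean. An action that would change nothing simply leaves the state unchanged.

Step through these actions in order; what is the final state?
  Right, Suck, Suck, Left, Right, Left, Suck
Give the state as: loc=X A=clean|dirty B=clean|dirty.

loc=A A=clean B=clean

1. Right → loc=B A=dirty B=clean
2. Suck → loc=B A=dirty B=clean
3. Suck → loc=B A=dirty B=clean
4. Left → loc=A A=dirty B=clean
5. Right → loc=B A=dirty B=clean
6. Left → loc=A A=dirty B=clean
7. Suck → loc=A A=clean B=clean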